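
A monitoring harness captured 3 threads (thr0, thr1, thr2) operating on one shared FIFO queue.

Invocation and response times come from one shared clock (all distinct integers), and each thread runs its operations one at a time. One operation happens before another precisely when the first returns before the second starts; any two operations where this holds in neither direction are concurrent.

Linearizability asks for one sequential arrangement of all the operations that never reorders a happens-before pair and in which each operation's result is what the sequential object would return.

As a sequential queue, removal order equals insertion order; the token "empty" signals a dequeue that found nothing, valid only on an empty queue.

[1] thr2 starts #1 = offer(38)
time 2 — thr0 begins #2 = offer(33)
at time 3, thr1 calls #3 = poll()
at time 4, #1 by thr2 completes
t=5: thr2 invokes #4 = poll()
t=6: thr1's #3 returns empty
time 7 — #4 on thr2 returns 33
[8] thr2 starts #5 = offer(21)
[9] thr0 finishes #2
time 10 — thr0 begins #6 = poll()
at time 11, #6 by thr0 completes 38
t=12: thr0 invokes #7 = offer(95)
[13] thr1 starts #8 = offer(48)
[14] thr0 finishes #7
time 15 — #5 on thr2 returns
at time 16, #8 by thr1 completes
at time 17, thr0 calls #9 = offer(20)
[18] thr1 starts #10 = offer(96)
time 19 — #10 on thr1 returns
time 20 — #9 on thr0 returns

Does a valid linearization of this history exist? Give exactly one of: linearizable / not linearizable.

linearizable

one valid linearization: #3, #2, #1, #4, #5, #6, #7, #8, #9, #10
1. #3 poll() → empty, leaving queue <>
2. #2 offer(33), leaving queue <33>
3. #1 offer(38), leaving queue <33,38>
4. #4 poll() → 33, leaving queue <38>
5. #5 offer(21), leaving queue <38,21>
6. #6 poll() → 38, leaving queue <21>
7. #7 offer(95), leaving queue <21,95>
8. #8 offer(48), leaving queue <21,95,48>
9. #9 offer(20), leaving queue <21,95,48,20>
10. #10 offer(96), leaving queue <21,95,48,20,96>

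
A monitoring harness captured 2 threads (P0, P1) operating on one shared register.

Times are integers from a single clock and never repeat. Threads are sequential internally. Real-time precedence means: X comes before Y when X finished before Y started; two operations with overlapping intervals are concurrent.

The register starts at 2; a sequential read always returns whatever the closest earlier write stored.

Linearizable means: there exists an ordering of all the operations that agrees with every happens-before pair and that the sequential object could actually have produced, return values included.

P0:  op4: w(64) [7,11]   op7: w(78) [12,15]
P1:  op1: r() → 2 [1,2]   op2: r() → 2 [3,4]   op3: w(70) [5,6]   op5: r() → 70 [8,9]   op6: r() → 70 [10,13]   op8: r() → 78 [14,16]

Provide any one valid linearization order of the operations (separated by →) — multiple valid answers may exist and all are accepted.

step 1: op1 r() → 2 — value 2
step 2: op2 r() → 2 — value 2
step 3: op3 w(70) — value 70
step 4: op5 r() → 70 — value 70
step 5: op6 r() → 70 — value 70
step 6: op4 w(64) — value 64
step 7: op7 w(78) — value 78
step 8: op8 r() → 78 — value 78

op1 → op2 → op3 → op5 → op6 → op4 → op7 → op8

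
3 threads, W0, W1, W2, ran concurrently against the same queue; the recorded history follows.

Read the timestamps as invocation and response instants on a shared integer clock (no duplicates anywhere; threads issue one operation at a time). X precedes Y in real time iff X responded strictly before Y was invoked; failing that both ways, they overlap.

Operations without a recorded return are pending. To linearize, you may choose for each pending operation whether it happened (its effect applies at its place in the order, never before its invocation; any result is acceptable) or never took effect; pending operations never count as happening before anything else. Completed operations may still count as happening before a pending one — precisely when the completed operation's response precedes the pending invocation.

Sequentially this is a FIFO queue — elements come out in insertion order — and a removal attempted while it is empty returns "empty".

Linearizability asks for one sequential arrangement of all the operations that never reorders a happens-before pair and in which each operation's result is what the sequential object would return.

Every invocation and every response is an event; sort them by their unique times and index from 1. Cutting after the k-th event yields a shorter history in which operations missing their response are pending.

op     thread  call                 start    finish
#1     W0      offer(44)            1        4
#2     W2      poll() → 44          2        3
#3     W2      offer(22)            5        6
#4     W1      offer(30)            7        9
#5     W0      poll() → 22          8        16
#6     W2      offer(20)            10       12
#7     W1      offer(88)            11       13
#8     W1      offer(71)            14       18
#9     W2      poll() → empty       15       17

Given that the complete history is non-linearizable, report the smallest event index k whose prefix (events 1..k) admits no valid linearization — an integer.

a valid linearization of events 1..16 exists, for instance #1, #2, #3, #4, #5, #6, #7:
step 1: #1 offer(44) — queue <44>
step 2: #2 poll() → 44 — queue <>
step 3: #3 offer(22) — queue <22>
step 4: #4 offer(30) — queue <22,30>
step 5: #5 poll() → 22 — queue <30>
step 6: #6 offer(20) — queue <30,20>
step 7: #7 offer(88) — queue <30,20,88>
with event 17 included (#9 responding at time 17), all real-time-consistent orders fail
no escape via the 1 pending operation (#8): every completion choice fails
for example #1, #2, #3, #4, #5, #6, #7, #9 (pending dropped) fails at step 8: #9 poll() → empty is not legal there
for example #1, #2, #3, #4, #5, #7, #6, #9 (pending dropped) fails at step 8: #9 poll() → empty is not legal there

17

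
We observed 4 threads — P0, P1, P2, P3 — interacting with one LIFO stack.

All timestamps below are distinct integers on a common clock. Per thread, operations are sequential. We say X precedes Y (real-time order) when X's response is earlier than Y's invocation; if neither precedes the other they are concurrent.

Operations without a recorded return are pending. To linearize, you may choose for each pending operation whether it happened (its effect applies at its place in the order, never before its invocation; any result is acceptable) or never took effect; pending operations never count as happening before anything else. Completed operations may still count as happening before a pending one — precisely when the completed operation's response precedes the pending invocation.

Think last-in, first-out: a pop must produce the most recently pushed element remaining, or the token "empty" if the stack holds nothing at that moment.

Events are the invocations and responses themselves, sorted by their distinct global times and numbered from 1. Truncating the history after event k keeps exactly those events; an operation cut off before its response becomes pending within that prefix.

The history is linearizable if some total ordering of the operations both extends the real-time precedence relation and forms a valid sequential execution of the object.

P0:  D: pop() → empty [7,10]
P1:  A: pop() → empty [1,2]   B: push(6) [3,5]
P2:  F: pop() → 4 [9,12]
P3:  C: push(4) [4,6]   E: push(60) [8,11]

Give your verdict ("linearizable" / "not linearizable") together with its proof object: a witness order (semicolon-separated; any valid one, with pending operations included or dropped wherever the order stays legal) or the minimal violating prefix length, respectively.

not linearizable — minimal violating prefix: 10 events

events 1..9 are fine; event 10 — the response of D at time 10 — makes the prefix non-linearizable
checked exhaustively: 2 real-time-consistent orders of 4 completed operations, zero legal LIFO stack replays
no escape via the 2 pending operations (E, F): every completion choice fails
sample order A, B, C, D (pending dropped) stalls at step 4 — D pop() → empty has no legal effect
sample order A, C, B, D (pending dropped) stalls at step 4 — D pop() → empty has no legal effect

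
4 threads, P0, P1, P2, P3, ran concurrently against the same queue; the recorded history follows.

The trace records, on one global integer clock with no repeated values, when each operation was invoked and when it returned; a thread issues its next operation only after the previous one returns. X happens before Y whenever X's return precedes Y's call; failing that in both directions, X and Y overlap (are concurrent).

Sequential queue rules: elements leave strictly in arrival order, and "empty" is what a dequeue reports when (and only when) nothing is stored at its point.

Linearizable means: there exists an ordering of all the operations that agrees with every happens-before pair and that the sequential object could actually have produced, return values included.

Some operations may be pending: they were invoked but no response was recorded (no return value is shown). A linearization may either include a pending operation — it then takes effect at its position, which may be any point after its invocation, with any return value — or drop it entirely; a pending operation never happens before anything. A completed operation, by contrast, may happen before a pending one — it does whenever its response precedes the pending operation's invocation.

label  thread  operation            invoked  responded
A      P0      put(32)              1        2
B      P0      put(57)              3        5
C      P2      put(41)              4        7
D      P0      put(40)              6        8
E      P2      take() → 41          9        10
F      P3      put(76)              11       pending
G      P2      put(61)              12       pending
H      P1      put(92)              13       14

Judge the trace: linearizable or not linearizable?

events 1..9 are fine; event 10 — the response of E at time 10 — makes the prefix non-linearizable
real-time-consistent orders of the 5 completed operations: 3 — all fail the queue replay
one such order, A, B, C, D, E, breaks at step 5 where E take() → 41 is illegal
one such order, A, B, D, C, E, breaks at step 5 where E take() → 41 is illegal

not linearizable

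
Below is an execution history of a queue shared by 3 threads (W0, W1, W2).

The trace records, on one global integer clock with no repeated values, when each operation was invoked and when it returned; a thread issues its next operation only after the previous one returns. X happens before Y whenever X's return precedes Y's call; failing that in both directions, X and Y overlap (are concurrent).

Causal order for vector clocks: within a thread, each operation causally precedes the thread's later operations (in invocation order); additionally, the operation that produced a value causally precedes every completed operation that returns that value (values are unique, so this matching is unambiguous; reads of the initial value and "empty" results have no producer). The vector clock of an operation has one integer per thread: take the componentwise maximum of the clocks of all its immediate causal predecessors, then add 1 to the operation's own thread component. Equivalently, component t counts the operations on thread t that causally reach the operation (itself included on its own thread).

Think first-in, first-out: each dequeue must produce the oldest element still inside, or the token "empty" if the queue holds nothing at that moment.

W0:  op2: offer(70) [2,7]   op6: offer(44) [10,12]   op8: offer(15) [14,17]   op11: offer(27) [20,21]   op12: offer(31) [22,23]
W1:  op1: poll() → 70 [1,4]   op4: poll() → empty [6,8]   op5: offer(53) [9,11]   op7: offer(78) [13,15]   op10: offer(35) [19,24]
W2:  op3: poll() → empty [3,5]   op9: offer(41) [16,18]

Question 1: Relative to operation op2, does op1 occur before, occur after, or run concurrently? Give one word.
Answer: concurrent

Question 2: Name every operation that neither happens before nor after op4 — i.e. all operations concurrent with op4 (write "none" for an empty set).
Answer: op2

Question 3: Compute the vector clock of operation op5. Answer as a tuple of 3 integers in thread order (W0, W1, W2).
Answer: (1, 3, 0)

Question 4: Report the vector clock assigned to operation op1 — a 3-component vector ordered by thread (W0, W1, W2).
Answer: (1, 1, 0)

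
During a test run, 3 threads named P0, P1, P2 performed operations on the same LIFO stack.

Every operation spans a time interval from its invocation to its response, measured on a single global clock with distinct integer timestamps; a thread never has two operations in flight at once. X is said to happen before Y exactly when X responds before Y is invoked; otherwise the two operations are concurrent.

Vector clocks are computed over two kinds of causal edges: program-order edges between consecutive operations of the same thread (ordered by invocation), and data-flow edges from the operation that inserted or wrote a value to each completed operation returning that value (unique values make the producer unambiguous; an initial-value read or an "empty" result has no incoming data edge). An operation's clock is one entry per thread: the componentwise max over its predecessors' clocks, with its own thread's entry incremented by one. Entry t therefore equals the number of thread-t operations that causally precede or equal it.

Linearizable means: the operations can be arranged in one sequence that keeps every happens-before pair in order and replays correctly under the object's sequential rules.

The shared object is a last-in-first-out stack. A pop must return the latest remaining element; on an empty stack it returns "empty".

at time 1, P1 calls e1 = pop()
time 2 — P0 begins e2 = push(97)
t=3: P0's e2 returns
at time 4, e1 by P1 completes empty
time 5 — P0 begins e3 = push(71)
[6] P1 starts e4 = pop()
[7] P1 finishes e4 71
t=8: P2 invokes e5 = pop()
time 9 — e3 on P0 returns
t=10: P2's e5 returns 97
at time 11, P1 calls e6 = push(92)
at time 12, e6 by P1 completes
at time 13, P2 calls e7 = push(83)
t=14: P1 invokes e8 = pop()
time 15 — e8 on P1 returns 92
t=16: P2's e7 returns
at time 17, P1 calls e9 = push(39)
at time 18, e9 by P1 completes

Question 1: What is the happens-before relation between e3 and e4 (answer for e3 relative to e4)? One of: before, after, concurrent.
e3 spans [5,9], e4 spans [6,7]
the intervals overlap in both directions

concurrent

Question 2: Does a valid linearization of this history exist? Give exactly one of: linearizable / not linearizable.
witness order: e1, e2, e3, e4, e5, e6, e8, e7, e9
step 1: e1 pop() → empty — stack <>
step 2: e2 push(97) — stack <97>
step 3: e3 push(71) — stack <97,71>
step 4: e4 pop() → 71 — stack <97>
step 5: e5 pop() → 97 — stack <>
step 6: e6 push(92) — stack <92>
step 7: e8 pop() → 92 — stack <>
step 8: e7 push(83) — stack <83>
step 9: e9 push(39) — stack <83,39>

linearizable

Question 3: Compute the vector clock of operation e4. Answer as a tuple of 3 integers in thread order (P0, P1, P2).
e1 (invocation 1): nothing precedes it; P1's component alone gives (0, 1, 0)
e2 (invocation 2): nothing precedes it; P0's component alone gives (1, 0, 0)
invoked at 8, e5 merges VC(e2)=(1, 0, 0) and bumps P2's slot → (1, 0, 1)
invoked at 5, e3 merges VC(e2)=(1, 0, 0) and bumps P0's slot → (2, 0, 0)
invoked at 13, e7 merges VC(e5)=(1, 0, 1) and bumps P2's slot → (1, 0, 2)
invoked at 6, e4 merges VC(e1)=(0, 1, 0), VC(e3)=(2, 0, 0) and bumps P1's slot → (2, 2, 0)
invoked at 11, e6 merges VC(e4)=(2, 2, 0) and bumps P1's slot → (2, 3, 0)
invoked at 14, e8 merges VC(e6)=(2, 3, 0) and bumps P1's slot → (2, 4, 0)
invoked at 17, e9 merges VC(e8)=(2, 4, 0) and bumps P1's slot → (2, 5, 0)
target: VC(e4) = (2, 2, 0)

(2, 2, 0)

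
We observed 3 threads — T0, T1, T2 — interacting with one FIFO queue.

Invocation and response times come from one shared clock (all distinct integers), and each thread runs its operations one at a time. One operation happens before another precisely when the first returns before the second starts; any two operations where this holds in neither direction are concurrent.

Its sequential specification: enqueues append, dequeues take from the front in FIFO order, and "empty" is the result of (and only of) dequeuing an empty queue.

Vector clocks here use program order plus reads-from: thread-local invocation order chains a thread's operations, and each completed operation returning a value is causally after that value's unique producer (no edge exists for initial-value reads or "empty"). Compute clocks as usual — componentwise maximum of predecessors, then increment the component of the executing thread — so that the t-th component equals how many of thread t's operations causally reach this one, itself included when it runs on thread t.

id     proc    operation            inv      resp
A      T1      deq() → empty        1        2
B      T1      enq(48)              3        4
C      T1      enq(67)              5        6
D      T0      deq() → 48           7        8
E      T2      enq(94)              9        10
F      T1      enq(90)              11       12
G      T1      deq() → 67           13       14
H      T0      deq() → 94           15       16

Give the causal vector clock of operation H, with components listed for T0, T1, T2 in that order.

(2, 2, 1)

E, invoked 9, has no incoming edges; only T2's bump applies → (0, 0, 1)
A, invoked 1, has no incoming edges; only T1's bump applies → (0, 1, 0)
B, invoked 3, takes VC(A)=(0, 1, 0) under max, adds 1 for T1 → (0, 2, 0)
C, invoked 5, takes VC(B)=(0, 2, 0) under max, adds 1 for T1 → (0, 3, 0)
D, invoked 7, takes VC(B)=(0, 2, 0) under max, adds 1 for T0 → (1, 2, 0)
F, invoked 11, takes VC(C)=(0, 3, 0) under max, adds 1 for T1 → (0, 4, 0)
G, invoked 13, takes VC(C)=(0, 3, 0), VC(F)=(0, 4, 0) under max, adds 1 for T1 → (0, 5, 0)
H, invoked 15, takes VC(D)=(1, 2, 0), VC(E)=(0, 0, 1) under max, adds 1 for T0 → (2, 2, 1)
target: VC(H) = (2, 2, 1)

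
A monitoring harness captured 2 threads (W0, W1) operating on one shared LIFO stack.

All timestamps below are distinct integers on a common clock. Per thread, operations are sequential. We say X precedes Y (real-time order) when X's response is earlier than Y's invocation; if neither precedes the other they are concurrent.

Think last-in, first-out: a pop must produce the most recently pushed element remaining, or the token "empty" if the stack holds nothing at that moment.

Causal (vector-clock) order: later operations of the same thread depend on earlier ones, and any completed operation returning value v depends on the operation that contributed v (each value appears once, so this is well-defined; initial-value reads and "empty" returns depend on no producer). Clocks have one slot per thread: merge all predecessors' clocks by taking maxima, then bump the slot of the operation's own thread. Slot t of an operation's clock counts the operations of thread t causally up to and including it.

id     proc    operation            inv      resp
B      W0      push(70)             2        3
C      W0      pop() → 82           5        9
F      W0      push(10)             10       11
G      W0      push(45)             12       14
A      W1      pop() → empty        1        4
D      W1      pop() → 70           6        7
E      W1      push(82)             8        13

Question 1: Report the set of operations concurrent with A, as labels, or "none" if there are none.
A spans [1,4]: anything still running between times 1 and 4 counts as concurrent
B [2,3]: concurrent
C [5,9]: after
D [6,7]: after
E [8,13]: after
F [10,11]: after
G [12,14]: after

B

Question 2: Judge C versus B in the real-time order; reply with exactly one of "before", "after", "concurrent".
C spans [5,9], B spans [2,3]
resp(B)=3 < inv(C)=5

after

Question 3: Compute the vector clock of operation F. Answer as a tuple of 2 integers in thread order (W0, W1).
VC(A, invoked at 1): no causal predecessors; +1 on W1 → (0, 1)
VC(B, invoked at 2): no causal predecessors; +1 on W0 → (1, 0)
from VC(A)=(0, 1), VC(B)=(1, 0), D (invoked 6) maxes components and bumps W1 → (1, 2)
from VC(D)=(1, 2), E (invoked 8) maxes components and bumps W1 → (1, 3)
from VC(B)=(1, 0), VC(E)=(1, 3), C (invoked 5) maxes components and bumps W0 → (2, 3)
from VC(C)=(2, 3), F (invoked 10) maxes components and bumps W0 → (3, 3)
from VC(F)=(3, 3), G (invoked 12) maxes components and bumps W0 → (4, 3)
target: VC(F) = (3, 3)

(3, 3)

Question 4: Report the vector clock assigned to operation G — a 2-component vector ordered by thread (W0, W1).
invoked at 1, A has no predecessors; its own W1 bump gives (0, 1)
invoked at 2, B has no predecessors; its own W0 bump gives (1, 0)
invoked at 6, D merges VC(A)=(0, 1), VC(B)=(1, 0) and bumps W1's slot → (1, 2)
invoked at 8, E merges VC(D)=(1, 2) and bumps W1's slot → (1, 3)
invoked at 5, C merges VC(B)=(1, 0), VC(E)=(1, 3) and bumps W0's slot → (2, 3)
invoked at 10, F merges VC(C)=(2, 3) and bumps W0's slot → (3, 3)
invoked at 12, G merges VC(F)=(3, 3) and bumps W0's slot → (4, 3)
target: VC(G) = (4, 3)

(4, 3)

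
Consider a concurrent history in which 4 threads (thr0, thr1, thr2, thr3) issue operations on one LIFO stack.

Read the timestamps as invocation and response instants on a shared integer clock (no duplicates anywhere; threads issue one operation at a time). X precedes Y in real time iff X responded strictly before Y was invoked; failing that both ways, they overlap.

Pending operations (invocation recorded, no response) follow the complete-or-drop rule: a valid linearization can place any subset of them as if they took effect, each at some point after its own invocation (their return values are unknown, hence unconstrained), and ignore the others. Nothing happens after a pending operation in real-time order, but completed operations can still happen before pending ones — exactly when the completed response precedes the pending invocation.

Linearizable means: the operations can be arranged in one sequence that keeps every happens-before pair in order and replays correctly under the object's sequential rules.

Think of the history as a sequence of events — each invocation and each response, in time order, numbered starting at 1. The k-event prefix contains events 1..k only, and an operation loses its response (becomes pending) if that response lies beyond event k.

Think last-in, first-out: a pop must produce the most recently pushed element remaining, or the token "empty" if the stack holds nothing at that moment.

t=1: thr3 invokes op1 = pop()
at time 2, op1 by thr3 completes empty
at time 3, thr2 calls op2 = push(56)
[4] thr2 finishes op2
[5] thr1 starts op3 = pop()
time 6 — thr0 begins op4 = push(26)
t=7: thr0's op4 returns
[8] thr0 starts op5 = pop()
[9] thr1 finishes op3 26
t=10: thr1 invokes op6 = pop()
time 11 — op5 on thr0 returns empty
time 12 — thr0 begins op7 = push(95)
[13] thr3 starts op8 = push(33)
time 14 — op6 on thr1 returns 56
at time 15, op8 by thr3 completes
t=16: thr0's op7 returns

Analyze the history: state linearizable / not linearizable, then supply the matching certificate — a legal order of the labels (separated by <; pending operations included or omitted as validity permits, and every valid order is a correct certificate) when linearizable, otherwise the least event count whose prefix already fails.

after step 1 (op1 pop() → empty): stack <>
after step 2 (op2 push(56)): stack <56>
after step 3 (op4 push(26)): stack <56,26>
after step 4 (op3 pop() → 26): stack <56>
after step 5 (op6 pop() → 56): stack <>
after step 6 (op5 pop() → empty): stack <>
after step 7 (op7 push(95)): stack <95>
after step 8 (op8 push(33)): stack <95,33>

linearizable — witness: op1 < op2 < op4 < op3 < op6 < op5 < op7 < op8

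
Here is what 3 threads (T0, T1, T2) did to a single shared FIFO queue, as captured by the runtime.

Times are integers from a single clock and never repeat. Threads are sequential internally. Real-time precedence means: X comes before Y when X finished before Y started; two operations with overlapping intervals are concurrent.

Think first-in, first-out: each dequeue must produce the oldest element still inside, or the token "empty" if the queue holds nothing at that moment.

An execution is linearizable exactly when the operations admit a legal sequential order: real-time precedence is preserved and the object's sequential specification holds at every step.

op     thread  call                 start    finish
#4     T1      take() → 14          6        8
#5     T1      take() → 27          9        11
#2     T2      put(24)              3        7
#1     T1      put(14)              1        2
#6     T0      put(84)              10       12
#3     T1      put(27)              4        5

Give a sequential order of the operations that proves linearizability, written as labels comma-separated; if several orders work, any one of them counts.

#1, #3, #2, #4, #5, #6

step 1: #1 put(14) — queue <14>
step 2: #3 put(27) — queue <14,27>
step 3: #2 put(24) — queue <14,27,24>
step 4: #4 take() → 14 — queue <27,24>
step 5: #5 take() → 27 — queue <24>
step 6: #6 put(84) — queue <24,84>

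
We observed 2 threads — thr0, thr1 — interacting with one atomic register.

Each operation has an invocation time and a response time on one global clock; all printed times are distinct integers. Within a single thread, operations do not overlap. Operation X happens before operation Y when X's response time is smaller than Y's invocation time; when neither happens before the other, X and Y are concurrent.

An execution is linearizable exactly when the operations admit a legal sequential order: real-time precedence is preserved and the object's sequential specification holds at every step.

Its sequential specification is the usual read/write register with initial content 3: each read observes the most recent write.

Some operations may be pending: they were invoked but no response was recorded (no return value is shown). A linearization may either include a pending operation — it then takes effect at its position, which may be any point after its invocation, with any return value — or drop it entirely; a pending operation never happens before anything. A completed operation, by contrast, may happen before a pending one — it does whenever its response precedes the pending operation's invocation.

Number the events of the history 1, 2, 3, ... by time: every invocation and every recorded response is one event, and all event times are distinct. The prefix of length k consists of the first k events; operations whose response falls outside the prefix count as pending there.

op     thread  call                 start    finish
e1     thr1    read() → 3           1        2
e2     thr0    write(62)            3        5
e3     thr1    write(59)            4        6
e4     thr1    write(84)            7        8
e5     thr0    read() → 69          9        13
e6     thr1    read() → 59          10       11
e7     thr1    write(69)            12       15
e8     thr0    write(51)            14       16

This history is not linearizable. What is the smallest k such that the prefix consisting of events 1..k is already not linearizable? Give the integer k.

events 1..10 are linearizable, e.g. via e1, e2, e3, e4:
1. e1 read() → 3, leaving value 3
2. e2 write(62), leaving value 62
3. e3 write(59), leaving value 59
4. e4 write(84), leaving value 84
with event 11 included (e6 responding at time 11), all real-time-consistent orders fail
including or dropping the 1 pending operation (e5) in any combination fails
take e1, e2, e3, e4, e6 (pending dropped): step 5 already fails, because e6 read() → 59 cannot occur there
take e1, e3, e2, e4, e6 (pending dropped): step 5 already fails, because e6 read() → 59 cannot occur there

11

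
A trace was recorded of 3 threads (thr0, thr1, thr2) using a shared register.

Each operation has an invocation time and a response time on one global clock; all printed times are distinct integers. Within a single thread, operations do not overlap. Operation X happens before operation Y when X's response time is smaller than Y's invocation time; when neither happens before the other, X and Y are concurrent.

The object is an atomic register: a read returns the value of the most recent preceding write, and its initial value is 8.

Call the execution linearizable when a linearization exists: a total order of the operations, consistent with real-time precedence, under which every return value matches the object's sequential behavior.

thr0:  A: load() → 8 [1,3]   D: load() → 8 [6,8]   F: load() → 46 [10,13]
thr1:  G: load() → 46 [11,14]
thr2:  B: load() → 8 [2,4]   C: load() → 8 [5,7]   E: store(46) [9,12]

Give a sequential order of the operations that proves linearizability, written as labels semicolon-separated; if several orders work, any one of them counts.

A; B; C; D; E; F; G

step 1: A load() → 8 — value 8
step 2: B load() → 8 — value 8
step 3: C load() → 8 — value 8
step 4: D load() → 8 — value 8
step 5: E store(46) — value 46
step 6: F load() → 46 — value 46
step 7: G load() → 46 — value 46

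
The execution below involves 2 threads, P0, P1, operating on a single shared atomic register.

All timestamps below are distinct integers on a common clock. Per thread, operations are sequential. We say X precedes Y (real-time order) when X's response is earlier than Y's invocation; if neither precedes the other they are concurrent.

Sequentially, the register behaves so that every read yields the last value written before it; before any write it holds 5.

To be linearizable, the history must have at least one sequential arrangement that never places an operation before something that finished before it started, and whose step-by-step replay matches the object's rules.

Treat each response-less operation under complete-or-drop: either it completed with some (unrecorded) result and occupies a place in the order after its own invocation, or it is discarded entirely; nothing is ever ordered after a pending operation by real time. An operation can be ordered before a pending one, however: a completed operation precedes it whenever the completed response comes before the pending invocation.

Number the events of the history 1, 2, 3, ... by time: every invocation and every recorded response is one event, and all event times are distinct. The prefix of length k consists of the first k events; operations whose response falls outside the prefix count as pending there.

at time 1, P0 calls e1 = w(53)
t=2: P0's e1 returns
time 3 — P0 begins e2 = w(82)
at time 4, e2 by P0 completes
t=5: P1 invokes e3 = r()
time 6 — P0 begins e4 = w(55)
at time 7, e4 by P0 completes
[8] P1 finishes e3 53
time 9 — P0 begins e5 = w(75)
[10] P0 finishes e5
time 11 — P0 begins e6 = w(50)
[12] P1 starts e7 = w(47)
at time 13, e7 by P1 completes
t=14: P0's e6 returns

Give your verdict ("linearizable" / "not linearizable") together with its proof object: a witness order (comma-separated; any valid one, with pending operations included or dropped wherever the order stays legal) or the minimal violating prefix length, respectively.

already the first 8 events (up to e3's response at time 8) admit no linearization; the first 7 still do
the 4 completed operations admit 2 real-time orders; each fails the atomic register replay
sample order e1, e2, e3, e4 stalls at step 3 — e3 r() → 53 has no legal effect
sample order e1, e2, e4, e3 stalls at step 4 — e3 r() → 53 has no legal effect

not linearizable — minimal violating prefix: 8 events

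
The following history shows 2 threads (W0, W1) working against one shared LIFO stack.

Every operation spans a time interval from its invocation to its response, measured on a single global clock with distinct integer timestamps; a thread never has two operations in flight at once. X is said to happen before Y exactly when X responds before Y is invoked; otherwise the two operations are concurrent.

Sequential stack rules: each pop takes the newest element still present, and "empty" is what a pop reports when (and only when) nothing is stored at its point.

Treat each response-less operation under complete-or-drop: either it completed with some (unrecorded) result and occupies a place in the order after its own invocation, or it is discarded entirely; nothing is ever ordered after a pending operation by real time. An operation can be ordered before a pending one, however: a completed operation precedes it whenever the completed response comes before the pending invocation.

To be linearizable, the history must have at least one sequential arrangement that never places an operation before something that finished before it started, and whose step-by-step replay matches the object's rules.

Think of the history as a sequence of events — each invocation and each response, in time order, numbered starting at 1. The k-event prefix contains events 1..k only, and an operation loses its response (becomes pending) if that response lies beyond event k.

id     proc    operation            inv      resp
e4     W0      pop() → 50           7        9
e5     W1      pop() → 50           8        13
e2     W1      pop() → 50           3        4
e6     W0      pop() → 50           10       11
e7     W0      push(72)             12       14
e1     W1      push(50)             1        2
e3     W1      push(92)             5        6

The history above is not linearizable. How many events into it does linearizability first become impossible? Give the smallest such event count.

one valid order for events 1..8 is e1, e2, e3:
after step 1 (e1 push(50)): stack <50>
after step 2 (e2 pop() → 50): stack <>
after step 3 (e3 push(92)): stack <92>
adding event 9 (e4 responds at 9) leaves no legal real-time order
completion choices over the 1 pending operation (e5) were checked; none helps
take e1, e2, e3, e4 (pending dropped): step 4 already fails, because e4 pop() → 50 cannot occur there

9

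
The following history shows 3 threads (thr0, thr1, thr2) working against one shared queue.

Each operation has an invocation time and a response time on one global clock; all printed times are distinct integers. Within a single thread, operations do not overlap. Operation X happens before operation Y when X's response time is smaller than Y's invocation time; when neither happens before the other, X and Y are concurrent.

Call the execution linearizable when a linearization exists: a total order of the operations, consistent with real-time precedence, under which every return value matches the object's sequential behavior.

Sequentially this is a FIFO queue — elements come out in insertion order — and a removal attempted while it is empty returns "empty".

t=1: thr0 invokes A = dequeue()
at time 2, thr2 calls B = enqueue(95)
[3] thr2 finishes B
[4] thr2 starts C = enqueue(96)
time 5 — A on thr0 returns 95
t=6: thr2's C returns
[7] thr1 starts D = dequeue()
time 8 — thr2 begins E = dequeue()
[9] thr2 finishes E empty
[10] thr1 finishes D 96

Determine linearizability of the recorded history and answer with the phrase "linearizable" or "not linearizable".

linearizable

witness order: B, A, C, D, E
step 1: B enqueue(95) — queue <95>
step 2: A dequeue() → 95 — queue <>
step 3: C enqueue(96) — queue <96>
step 4: D dequeue() → 96 — queue <>
step 5: E dequeue() → empty — queue <>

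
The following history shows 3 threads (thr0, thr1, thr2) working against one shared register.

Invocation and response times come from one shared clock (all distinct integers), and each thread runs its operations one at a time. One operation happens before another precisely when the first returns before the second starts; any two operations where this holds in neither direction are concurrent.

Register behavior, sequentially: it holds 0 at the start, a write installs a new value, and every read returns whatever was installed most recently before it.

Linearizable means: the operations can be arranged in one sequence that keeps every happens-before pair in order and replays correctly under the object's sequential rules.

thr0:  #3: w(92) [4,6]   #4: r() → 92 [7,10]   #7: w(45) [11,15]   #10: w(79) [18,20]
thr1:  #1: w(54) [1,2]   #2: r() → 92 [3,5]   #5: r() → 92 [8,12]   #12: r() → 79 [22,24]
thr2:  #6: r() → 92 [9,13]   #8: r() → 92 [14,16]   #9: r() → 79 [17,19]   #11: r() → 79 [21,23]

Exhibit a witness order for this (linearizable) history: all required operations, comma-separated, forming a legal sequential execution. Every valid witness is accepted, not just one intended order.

1. #1 w(54), leaving value 54
2. #3 w(92), leaving value 92
3. #2 r() → 92, leaving value 92
4. #4 r() → 92, leaving value 92
5. #5 r() → 92, leaving value 92
6. #6 r() → 92, leaving value 92
7. #8 r() → 92, leaving value 92
8. #7 w(45), leaving value 45
9. #10 w(79), leaving value 79
10. #9 r() → 79, leaving value 79
11. #11 r() → 79, leaving value 79
12. #12 r() → 79, leaving value 79

#1, #3, #2, #4, #5, #6, #8, #7, #10, #9, #11, #12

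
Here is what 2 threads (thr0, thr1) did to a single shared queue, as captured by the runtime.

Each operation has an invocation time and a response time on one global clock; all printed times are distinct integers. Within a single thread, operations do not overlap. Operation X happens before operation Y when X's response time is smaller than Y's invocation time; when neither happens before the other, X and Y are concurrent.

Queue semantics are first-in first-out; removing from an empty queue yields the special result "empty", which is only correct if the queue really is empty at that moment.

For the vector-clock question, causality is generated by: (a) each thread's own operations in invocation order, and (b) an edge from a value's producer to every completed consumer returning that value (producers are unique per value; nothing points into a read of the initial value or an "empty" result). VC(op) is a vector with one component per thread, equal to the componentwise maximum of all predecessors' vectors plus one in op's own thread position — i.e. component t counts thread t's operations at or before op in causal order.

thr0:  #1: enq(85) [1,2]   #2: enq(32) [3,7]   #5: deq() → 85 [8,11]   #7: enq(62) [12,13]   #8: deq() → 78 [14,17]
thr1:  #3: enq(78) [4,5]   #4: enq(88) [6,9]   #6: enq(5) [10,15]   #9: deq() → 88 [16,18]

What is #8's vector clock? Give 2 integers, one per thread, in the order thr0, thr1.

(5, 1)

invoked at 4, #3 has no predecessors; its own thr1 bump gives (0, 1)
invoked at 1, #1 has no predecessors; its own thr0 bump gives (1, 0)
from VC(#3)=(0, 1), #4 (invoked 6) maxes components and bumps thr1 → (0, 2)
from VC(#1)=(1, 0), #2 (invoked 3) maxes components and bumps thr0 → (2, 0)
from VC(#4)=(0, 2), #6 (invoked 10) maxes components and bumps thr1 → (0, 3)
from VC(#1)=(1, 0), VC(#2)=(2, 0), #5 (invoked 8) maxes components and bumps thr0 → (3, 0)
from VC(#4)=(0, 2), VC(#6)=(0, 3), #9 (invoked 16) maxes components and bumps thr1 → (0, 4)
from VC(#5)=(3, 0), #7 (invoked 12) maxes components and bumps thr0 → (4, 0)
from VC(#3)=(0, 1), VC(#7)=(4, 0), #8 (invoked 14) maxes components and bumps thr0 → (5, 1)
target: VC(#8) = (5, 1)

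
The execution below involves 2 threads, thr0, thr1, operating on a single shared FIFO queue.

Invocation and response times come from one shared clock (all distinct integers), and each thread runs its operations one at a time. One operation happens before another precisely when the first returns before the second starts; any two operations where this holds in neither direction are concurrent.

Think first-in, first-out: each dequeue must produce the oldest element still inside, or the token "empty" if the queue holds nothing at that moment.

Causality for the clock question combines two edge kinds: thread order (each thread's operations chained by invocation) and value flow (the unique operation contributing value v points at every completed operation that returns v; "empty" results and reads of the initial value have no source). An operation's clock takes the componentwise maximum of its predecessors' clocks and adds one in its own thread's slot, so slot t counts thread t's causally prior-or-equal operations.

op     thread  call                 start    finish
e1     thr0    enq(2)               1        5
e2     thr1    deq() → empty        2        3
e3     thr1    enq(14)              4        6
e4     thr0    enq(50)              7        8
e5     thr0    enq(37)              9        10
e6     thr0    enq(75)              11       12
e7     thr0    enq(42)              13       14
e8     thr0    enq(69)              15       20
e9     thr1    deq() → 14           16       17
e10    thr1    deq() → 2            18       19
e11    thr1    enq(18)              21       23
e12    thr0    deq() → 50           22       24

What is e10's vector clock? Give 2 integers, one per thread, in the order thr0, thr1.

root op e2, invoked 2: fresh clock plus thr1's own tick → (0, 1)
root op e1, invoked 1: fresh clock plus thr0's own tick → (1, 0)
e3 (invocation 4): componentwise max over VC(e2)=(0, 1), +1 at thr1, giving (0, 2)
e4 (invocation 7): componentwise max over VC(e1)=(1, 0), +1 at thr0, giving (2, 0)
e9 (invocation 16): componentwise max over VC(e3)=(0, 2), +1 at thr1, giving (0, 3)
e5 (invocation 9): componentwise max over VC(e4)=(2, 0), +1 at thr0, giving (3, 0)
e6 (invocation 11): componentwise max over VC(e5)=(3, 0), +1 at thr0, giving (4, 0)
e10 (invocation 18): componentwise max over VC(e1)=(1, 0), VC(e9)=(0, 3), +1 at thr1, giving (1, 4)
e7 (invocation 13): componentwise max over VC(e6)=(4, 0), +1 at thr0, giving (5, 0)
e11 (invocation 21): componentwise max over VC(e10)=(1, 4), +1 at thr1, giving (1, 5)
e8 (invocation 15): componentwise max over VC(e7)=(5, 0), +1 at thr0, giving (6, 0)
e12 (invocation 22): componentwise max over VC(e4)=(2, 0), VC(e8)=(6, 0), +1 at thr0, giving (7, 0)
target: VC(e10) = (1, 4)

(1, 4)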